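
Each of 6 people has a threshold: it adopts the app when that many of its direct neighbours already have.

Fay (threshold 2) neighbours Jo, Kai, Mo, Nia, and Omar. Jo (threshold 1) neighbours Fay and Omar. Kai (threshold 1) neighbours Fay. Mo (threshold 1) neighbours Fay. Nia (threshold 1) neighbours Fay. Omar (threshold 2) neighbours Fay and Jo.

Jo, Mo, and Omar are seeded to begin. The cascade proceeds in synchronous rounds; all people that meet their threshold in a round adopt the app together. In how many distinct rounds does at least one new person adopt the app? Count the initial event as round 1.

Round 1 — Jo, Mo, Omar adopt the app (initial).
Round 2 — checking thresholds:
  Fay: 3 of 5 neighbours ≥ 2, adopts the app.
Round 3 — checking thresholds:
  Kai: 1 of 1 neighbours ≥ 1, adopts the app.
  Nia: 1 of 1 neighbours ≥ 1, adopts the app.
Round 4 — no new adoptions; cascade stops.

3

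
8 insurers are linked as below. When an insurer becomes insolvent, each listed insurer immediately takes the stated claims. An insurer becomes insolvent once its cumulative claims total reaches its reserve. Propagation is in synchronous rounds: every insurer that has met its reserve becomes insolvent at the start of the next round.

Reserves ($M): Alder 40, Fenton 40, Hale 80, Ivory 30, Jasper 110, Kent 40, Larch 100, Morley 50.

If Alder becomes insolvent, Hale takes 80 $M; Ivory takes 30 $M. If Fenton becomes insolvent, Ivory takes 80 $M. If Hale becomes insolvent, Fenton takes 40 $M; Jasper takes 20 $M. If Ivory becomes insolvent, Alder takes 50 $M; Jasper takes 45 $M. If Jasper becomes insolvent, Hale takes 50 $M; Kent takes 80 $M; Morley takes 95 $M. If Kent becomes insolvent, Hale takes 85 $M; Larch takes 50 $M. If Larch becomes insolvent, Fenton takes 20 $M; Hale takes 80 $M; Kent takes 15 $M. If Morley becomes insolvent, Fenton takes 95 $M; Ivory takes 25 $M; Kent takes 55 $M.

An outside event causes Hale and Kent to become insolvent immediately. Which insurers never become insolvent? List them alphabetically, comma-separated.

Round 1 — Hale, Kent become insolvent (initial).
  Fenton: +40 → 40 ≥ 40
  Jasper: +20 → 20 < 110
  Larch: +50 → 50 < 100
Round 2 — Fenton becomes insolvent.
  Ivory: +80 → 80 ≥ 30
Round 3 — Ivory becomes insolvent.
  Alder: +50 → 50 ≥ 40
  Jasper: +45 → 65 < 110
Round 4 — Alder becomes insolvent.
No further insolvencies.

Jasper, Larch, Morley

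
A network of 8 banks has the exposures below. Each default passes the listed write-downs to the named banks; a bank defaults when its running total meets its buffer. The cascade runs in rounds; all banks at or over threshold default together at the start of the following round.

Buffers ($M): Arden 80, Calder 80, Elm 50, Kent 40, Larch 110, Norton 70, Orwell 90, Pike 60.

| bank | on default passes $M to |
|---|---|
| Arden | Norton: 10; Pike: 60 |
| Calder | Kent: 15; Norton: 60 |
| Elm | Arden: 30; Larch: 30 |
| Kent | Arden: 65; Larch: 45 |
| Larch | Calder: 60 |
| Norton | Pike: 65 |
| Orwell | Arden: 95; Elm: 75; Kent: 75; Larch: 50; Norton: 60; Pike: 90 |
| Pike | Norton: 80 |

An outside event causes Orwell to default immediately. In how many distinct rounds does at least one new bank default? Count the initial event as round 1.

Round 1 — Orwell defaults (initial).
  Arden: +95 → 95 ≥ 80
  Elm: +75 → 75 ≥ 50
  Kent: +75 → 75 ≥ 40
  Larch: +50 → 50 < 110
  Norton: +60 → 60 < 70
  Pike: +90 → 90 ≥ 60
Round 2 — Arden, Elm, Kent, Pike default.
  Larch: +30+45 → 125 ≥ 110
  Norton: +10+80 → 150 ≥ 70
Round 3 — Larch, Norton default.
  Calder: +60 → 60 < 80
No further defaults.

3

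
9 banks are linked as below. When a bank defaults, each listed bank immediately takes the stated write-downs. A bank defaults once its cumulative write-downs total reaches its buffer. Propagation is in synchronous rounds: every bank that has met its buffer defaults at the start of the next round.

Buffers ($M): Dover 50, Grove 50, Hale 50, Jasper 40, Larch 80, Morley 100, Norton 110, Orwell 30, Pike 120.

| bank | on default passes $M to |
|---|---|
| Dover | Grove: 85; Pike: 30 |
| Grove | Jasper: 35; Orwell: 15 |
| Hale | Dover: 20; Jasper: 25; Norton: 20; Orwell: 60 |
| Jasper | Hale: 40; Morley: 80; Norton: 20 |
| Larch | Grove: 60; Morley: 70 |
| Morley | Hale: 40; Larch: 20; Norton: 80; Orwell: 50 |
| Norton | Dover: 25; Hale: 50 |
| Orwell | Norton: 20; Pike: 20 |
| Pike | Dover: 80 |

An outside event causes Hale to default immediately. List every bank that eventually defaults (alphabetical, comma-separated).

Round 1 — Hale defaults (initial).
  Dover: +20 → 20 < 50
  Jasper: +25 → 25 < 40
  Norton: +20 → 20 < 110
  Orwell: +60 → 60 ≥ 30
Round 2 — Orwell defaults.
  Norton: +20 → 40 < 110
  Pike: +20 → 20 < 120
No further defaults.

Hale, Orwell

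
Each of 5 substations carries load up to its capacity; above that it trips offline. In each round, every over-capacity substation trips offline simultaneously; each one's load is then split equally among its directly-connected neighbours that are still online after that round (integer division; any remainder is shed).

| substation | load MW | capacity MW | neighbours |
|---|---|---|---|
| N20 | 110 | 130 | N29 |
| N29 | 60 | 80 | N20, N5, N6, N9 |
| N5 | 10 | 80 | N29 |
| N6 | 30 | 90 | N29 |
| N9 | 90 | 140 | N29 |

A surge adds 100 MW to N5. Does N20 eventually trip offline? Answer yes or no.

Round 1 — N5 at 110 > 80. N5 trips offline.
  N5 sheds 110 MW to N29: 110 each.
    N29: 60+110 = 170 > 80
Round 2 — N29 trips offline.
  N29 sheds 170 MW to N20, N6, N9: 56 each (2 lost).
    N20: 110+56 = 166 > 130
    N6: 30+56 = 86 ≤ 90
    N9: 90+56 = 146 > 140
Round 3 — N20, N9 trip offline.
  N20 sheds 166 MW: no online neighbours, lost.
  N9 sheds 146 MW: no online neighbours, lost.
No further trips.

yes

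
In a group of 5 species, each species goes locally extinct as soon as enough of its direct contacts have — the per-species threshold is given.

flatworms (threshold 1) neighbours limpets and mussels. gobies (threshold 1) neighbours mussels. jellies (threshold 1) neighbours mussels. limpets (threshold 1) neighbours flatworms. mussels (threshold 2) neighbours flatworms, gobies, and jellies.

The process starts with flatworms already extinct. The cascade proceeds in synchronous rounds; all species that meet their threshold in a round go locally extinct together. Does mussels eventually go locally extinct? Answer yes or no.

Round 1 — flatworms goes locally extinct (initial).
Round 2 — checking thresholds:
  limpets: 1 of 1 neighbours ≥ 1, goes locally extinct.
  mussels: 1 of 3 neighbours < 2, below threshold.
Round 3 — no new extinctions; cascade stops.

no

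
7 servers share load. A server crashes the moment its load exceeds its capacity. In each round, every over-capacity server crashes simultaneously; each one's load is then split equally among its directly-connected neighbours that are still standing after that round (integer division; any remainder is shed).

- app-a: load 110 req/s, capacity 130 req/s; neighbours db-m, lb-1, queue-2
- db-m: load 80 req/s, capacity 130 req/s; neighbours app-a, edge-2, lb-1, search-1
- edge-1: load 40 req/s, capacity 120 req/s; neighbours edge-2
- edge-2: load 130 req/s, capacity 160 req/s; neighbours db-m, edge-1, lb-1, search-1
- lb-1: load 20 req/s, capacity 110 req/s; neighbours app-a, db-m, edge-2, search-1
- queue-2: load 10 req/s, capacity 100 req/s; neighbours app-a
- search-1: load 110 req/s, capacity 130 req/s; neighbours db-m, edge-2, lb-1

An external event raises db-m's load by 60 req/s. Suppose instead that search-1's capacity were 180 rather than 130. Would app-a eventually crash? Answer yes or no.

With search-1's capacity at 180:
Round 1 — db-m at 140 > 130. db-m crashes.
  db-m sheds 140 req/s to app-a, edge-2, lb-1, search-1: 35 each.
    app-a: 110+35 = 145 > 130
    edge-2: 130+35 = 165 > 160
    lb-1: 20+35 = 55 ≤ 110
    search-1: 110+35 = 145 ≤ 180
Round 2 — app-a, edge-2 crash.
  app-a sheds 145 req/s to lb-1, queue-2: 72 each (1 lost).
    lb-1: 55+72 = 127 > 110
    queue-2: 10+72 = 82 ≤ 100
  edge-2 sheds 165 req/s to edge-1, lb-1, search-1: 55 each.
    edge-1: 40+55 = 95 ≤ 120
    lb-1: 127+55 = 182 > 110
    search-1: 145+55 = 200 > 180
Round 3 — lb-1, search-1 crash.
  lb-1 sheds 182 req/s: no online neighbours, lost.
  search-1 sheds 200 req/s: no online neighbours, lost.
No further crashes.

yes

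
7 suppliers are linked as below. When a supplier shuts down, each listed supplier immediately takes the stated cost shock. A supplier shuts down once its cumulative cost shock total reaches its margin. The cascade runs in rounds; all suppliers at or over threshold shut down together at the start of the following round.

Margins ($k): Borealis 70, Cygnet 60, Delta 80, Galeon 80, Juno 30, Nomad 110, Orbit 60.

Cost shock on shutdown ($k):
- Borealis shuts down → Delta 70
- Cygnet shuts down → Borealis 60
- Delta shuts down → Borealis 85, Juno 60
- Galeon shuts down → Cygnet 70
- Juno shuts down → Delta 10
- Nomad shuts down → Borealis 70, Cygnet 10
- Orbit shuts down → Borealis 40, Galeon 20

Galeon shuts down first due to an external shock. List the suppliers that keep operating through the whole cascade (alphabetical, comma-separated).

Borealis, Delta, Juno, Nomad, Orbit

Round 1 — Galeon shuts down (initial).
  Cygnet: +70 → 70 ≥ 60
Round 2 — Cygnet shuts down.
  Borealis: +60 → 60 < 70
No further shutdowns.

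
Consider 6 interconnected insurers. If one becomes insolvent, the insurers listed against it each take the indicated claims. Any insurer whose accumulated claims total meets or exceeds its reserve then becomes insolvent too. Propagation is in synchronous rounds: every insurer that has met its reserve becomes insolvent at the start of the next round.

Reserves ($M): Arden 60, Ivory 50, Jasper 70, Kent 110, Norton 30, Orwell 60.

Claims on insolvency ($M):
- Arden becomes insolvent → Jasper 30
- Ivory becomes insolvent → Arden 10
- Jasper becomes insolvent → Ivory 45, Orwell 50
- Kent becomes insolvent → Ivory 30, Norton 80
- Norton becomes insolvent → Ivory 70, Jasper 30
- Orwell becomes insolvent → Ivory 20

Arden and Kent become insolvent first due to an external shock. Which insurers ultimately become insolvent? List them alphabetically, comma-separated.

Arden, Ivory, Kent, Norton

Round 1 — Arden, Kent become insolvent (initial).
  Ivory: +30 → 30 < 50
  Jasper: +30 → 30 < 70
  Norton: +80 → 80 ≥ 30
Round 2 — Norton becomes insolvent.
  Ivory: +70 → 100 ≥ 50
  Jasper: +30 → 60 < 70
Round 3 — Ivory becomes insolvent.
No further insolvencies.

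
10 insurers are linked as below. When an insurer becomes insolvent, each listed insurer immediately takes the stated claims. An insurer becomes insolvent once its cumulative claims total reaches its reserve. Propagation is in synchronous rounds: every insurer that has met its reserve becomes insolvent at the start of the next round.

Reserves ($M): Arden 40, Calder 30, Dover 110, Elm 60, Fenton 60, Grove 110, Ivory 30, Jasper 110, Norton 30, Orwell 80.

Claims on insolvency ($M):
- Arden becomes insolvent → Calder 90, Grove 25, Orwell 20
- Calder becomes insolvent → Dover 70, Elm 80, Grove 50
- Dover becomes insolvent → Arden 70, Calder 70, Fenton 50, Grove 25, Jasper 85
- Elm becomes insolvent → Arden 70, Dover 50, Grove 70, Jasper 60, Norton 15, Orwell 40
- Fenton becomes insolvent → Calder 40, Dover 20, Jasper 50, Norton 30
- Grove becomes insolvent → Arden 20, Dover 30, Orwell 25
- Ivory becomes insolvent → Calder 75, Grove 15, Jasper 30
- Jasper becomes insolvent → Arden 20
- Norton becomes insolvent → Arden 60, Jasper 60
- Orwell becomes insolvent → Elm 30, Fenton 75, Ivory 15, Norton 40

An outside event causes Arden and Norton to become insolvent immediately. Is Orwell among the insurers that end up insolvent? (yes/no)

Round 1 — Arden, Norton become insolvent (initial).
  Calder: +90 → 90 ≥ 30
  Grove: +25 → 25 < 110
  Jasper: +60 → 60 < 110
  Orwell: +20 → 20 < 80
Round 2 — Calder becomes insolvent.
  Dover: +70 → 70 < 110
  Elm: +80 → 80 ≥ 60
  Grove: +50 → 75 < 110
Round 3 — Elm becomes insolvent.
  Dover: +50 → 120 ≥ 110
  Grove: +70 → 145 ≥ 110
  Jasper: +60 → 120 ≥ 110
  Orwell: +40 → 60 < 80
Round 4 — Dover, Grove, Jasper become insolvent.
  Fenton: +50 → 50 < 60
  Orwell: +25 → 85 ≥ 80
Round 5 — Orwell becomes insolvent.
  Fenton: +75 → 125 ≥ 60
  Ivory: +15 → 15 < 30
Round 6 — Fenton becomes insolvent.
No further insolvencies.

yes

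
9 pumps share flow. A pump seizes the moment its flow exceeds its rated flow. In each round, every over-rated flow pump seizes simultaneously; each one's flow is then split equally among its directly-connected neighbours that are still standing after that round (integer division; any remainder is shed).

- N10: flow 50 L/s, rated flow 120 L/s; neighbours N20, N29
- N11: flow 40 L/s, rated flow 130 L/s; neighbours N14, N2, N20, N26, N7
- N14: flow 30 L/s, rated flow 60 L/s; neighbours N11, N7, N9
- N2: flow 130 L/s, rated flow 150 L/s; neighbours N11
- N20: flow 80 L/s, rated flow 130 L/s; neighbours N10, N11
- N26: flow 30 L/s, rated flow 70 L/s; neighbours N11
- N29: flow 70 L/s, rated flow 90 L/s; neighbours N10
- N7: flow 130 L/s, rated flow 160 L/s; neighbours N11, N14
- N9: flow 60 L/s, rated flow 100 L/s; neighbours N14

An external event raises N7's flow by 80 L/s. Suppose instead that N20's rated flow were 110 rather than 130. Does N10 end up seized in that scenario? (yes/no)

yes

With N20's rated flow at 110:
Round 1 — N7 at 210 > 160. N7 seizes.
  N7 sheds 210 L/s to N11, N14: 105 each.
    N11: 40+105 = 145 > 130
    N14: 30+105 = 135 > 60
Round 2 — N11, N14 seize.
  N11 sheds 145 L/s to N2, N20, N26: 48 each (1 lost).
    N2: 130+48 = 178 > 150
    N20: 80+48 = 128 > 110
    N26: 30+48 = 78 > 70
  N14 sheds 135 L/s to N9: 135 each.
    N9: 60+135 = 195 > 100
Round 3 — N2, N20, N26, N9 seize.
  N2 sheds 178 L/s: no online neighbours, lost.
  N20 sheds 128 L/s to N10: 128 each.
    N10: 50+128 = 178 > 120
  N26 sheds 78 L/s: no online neighbours, lost.
  N9 sheds 195 L/s: no online neighbours, lost.
Round 4 — N10 seizes.
  N10 sheds 178 L/s to N29: 178 each.
    N29: 70+178 = 248 > 90
Round 5 — N29 seizes.
  N29 sheds 248 L/s: no online neighbours, lost.
No further seizures.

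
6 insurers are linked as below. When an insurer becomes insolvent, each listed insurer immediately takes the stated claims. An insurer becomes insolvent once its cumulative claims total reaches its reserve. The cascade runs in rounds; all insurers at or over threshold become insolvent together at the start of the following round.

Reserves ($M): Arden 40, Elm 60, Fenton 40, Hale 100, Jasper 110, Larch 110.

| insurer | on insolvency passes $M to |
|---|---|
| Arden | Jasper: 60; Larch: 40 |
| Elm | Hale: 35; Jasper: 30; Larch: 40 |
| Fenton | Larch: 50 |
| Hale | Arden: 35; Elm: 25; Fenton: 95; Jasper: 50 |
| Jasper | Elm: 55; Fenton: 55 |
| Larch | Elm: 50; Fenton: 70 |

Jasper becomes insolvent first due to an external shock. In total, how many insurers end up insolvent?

Round 1 — Jasper becomes insolvent (initial).
  Elm: +55 → 55 < 60
  Fenton: +55 → 55 ≥ 40
Round 2 — Fenton becomes insolvent.
  Larch: +50 → 50 < 110
No further insolvencies.

2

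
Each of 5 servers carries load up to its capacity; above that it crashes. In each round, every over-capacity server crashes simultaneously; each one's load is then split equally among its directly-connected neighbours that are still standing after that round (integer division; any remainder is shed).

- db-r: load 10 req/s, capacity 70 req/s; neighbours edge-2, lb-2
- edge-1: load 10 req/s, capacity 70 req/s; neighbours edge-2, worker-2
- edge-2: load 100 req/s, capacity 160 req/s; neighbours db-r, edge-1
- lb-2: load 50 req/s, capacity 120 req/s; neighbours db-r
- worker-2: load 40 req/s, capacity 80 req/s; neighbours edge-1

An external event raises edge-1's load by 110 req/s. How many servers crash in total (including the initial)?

Round 1 — edge-1 at 120 > 70. edge-1 crashes.
  edge-1 sheds 120 req/s to edge-2, worker-2: 60 each.
    edge-2: 100+60 = 160 ≤ 160
    worker-2: 40+60 = 100 > 80
Round 2 — worker-2 crashes.
  worker-2 sheds 100 req/s: no online neighbours, lost.
No further crashes.

2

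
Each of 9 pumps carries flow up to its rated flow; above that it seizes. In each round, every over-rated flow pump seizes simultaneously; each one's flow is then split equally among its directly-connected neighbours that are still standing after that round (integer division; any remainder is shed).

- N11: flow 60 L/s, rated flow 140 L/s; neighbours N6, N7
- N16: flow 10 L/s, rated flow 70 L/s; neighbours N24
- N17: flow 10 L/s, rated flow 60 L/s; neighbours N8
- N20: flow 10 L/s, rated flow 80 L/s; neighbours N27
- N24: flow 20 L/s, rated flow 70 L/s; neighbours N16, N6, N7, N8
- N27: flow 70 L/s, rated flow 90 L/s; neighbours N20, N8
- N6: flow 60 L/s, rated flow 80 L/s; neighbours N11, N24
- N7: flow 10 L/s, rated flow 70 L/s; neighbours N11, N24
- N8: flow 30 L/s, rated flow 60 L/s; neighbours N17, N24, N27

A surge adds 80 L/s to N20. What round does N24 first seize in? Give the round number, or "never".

4

Round 1 — N20 at 90 > 80. N20 seizes.
  N20 sheds 90 L/s to N27: 90 each.
    N27: 70+90 = 160 > 90
Round 2 — N27 seizes.
  N27 sheds 160 L/s to N8: 160 each.
    N8: 30+160 = 190 > 60
Round 3 — N8 seizes.
  N8 sheds 190 L/s to N17, N24: 95 each.
    N17: 10+95 = 105 > 60
    N24: 20+95 = 115 > 70
Round 4 — N17, N24 seize.
  N17 sheds 105 L/s: no online neighbours, lost.
  N24 sheds 115 L/s to N16, N6, N7: 38 each (1 lost).
    N16: 10+38 = 48 ≤ 70
    N6: 60+38 = 98 > 80
    N7: 10+38 = 48 ≤ 70
Round 5 — N6 seizes.
  N6 sheds 98 L/s to N11: 98 each.
    N11: 60+98 = 158 > 140
Round 6 — N11 seizes.
  N11 sheds 158 L/s to N7: 158 each.
    N7: 48+158 = 206 > 70
Round 7 — N7 seizes.
  N7 sheds 206 L/s: no online neighbours, lost.
No further seizures.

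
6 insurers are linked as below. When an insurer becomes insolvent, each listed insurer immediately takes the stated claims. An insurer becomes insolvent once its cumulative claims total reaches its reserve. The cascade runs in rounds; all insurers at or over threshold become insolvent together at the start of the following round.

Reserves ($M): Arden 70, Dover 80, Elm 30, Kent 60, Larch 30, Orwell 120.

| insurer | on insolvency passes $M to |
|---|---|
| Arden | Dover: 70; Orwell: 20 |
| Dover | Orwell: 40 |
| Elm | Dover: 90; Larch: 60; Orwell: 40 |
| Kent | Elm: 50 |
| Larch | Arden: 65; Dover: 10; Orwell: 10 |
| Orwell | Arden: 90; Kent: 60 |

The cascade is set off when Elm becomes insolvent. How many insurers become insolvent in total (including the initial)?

3

Round 1 — Elm becomes insolvent (initial).
  Dover: +90 → 90 ≥ 80
  Larch: +60 → 60 ≥ 30
  Orwell: +40 → 40 < 120
Round 2 — Dover, Larch become insolvent.
  Arden: +65 → 65 < 70
  Orwell: +40+10 → 90 < 120
No further insolvencies.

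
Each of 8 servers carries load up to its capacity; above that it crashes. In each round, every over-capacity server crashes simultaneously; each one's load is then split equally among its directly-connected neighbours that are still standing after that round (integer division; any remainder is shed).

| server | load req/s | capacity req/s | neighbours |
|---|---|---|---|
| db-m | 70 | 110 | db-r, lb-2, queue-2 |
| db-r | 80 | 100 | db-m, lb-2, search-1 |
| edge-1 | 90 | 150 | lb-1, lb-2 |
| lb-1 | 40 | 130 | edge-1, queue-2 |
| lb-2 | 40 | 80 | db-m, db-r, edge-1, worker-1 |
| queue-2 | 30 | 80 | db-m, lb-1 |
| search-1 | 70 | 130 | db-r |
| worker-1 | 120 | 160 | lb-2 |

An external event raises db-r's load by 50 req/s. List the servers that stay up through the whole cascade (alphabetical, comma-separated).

Round 1 — db-r at 130 > 100. db-r crashes.
  db-r sheds 130 req/s to db-m, lb-2, search-1: 43 each (1 lost).
    db-m: 70+43 = 113 > 110
    lb-2: 40+43 = 83 > 80
    search-1: 70+43 = 113 ≤ 130
Round 2 — db-m, lb-2 crash.
  db-m sheds 113 req/s to queue-2: 113 each.
    queue-2: 30+113 = 143 > 80
  lb-2 sheds 83 req/s to edge-1, worker-1: 41 each (1 lost).
    edge-1: 90+41 = 131 ≤ 150
    worker-1: 120+41 = 161 > 160
Round 3 — queue-2, worker-1 crash.
  queue-2 sheds 143 req/s to lb-1: 143 each.
    lb-1: 40+143 = 183 > 130
  worker-1 sheds 161 req/s: no online neighbours, lost.
Round 4 — lb-1 crashes.
  lb-1 sheds 183 req/s to edge-1: 183 each.
    edge-1: 131+183 = 314 > 150
Round 5 — edge-1 crashes.
  edge-1 sheds 314 req/s: no online neighbours, lost.
No further crashes.

search-1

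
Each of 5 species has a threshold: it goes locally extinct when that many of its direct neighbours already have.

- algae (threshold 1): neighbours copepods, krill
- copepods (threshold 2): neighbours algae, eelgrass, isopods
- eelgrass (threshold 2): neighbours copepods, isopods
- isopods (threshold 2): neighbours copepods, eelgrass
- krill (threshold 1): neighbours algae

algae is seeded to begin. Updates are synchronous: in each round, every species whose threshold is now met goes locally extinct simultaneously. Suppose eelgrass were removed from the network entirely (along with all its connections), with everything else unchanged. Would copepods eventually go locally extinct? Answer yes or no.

no

With eelgrass removed:
Round 1 — algae goes locally extinct (initial).
Round 2 — checking thresholds:
  copepods: 1 of 2 neighbours < 2, holds.
  krill: 1 of 1 neighbours ≥ 1, goes locally extinct.
Round 3 — no new extinctions; cascade stops.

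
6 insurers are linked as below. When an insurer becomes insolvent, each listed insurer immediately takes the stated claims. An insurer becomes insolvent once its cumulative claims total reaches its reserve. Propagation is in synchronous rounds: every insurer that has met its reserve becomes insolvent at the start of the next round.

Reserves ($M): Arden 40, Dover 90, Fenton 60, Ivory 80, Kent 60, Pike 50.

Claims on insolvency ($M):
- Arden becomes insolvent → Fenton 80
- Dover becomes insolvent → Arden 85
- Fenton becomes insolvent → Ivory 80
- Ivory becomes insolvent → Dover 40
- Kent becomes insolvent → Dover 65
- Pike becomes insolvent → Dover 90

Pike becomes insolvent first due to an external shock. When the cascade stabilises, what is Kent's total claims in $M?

0

Round 1 — Pike becomes insolvent (initial).
  Dover: +90 → 90 ≥ 90
Round 2 — Dover becomes insolvent.
  Arden: +85 → 85 ≥ 40
Round 3 — Arden becomes insolvent.
  Fenton: +80 → 80 ≥ 60
Round 4 — Fenton becomes insolvent.
  Ivory: +80 → 80 ≥ 80
Round 5 — Ivory becomes insolvent.
No further insolvencies.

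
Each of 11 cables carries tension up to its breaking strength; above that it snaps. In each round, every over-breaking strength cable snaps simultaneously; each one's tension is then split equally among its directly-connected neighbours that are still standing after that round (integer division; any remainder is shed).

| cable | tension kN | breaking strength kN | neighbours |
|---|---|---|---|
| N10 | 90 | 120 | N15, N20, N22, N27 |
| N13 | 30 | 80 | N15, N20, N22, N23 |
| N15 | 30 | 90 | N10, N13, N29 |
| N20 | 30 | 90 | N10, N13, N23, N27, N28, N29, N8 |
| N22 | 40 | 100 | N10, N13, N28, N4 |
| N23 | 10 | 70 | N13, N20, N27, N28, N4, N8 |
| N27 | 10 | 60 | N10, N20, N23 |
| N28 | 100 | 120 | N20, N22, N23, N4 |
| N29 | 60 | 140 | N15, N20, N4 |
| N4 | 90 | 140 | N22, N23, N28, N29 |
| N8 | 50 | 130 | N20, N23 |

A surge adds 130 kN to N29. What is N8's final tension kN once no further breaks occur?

Round 1 — N29 at 190 > 140. N29 snaps.
  N29 sheds 190 kN to N15, N20, N4: 63 each (1 lost).
    N15: 30+63 = 93 > 90
    N20: 30+63 = 93 > 90
    N4: 90+63 = 153 > 140
Round 2 — N15, N20, N4 snap.
  N15 sheds 93 kN to N10, N13: 46 each (1 lost).
    N10: 90+46 = 136 > 120
    N13: 30+46 = 76 ≤ 80
  N20 sheds 93 kN to N10, N13, N23, N27, N28, N8: 15 each (3 lost).
    N10: 136+15 = 151 > 120
    N13: 76+15 = 91 > 80
    N23: 10+15 = 25 ≤ 70
    N27: 10+15 = 25 ≤ 60
    N28: 100+15 = 115 ≤ 120
    N8: 50+15 = 65 ≤ 130
  N4 sheds 153 kN to N22, N23, N28: 51 each.
    N22: 40+51 = 91 ≤ 100
    N23: 25+51 = 76 > 70
    N28: 115+51 = 166 > 120
Round 3 — N10, N13, N23, N28 snap.
  N10 sheds 151 kN to N22, N27: 75 each (1 lost).
    N22: 91+75 = 166 > 100
    N27: 25+75 = 100 > 60
  N13 sheds 91 kN to N22: 91 each.
    N22: 166+91 = 257 > 100
  N23 sheds 76 kN to N27, N8: 38 each.
    N27: 100+38 = 138 > 60
    N8: 65+38 = 103 ≤ 130
  N28 sheds 166 kN to N22: 166 each.
    N22: 257+166 = 423 > 100
Round 4 — N22, N27 snap.
  N22 sheds 423 kN: no online neighbours, lost.
  N27 sheds 138 kN: no online neighbours, lost.
No further breaks.

103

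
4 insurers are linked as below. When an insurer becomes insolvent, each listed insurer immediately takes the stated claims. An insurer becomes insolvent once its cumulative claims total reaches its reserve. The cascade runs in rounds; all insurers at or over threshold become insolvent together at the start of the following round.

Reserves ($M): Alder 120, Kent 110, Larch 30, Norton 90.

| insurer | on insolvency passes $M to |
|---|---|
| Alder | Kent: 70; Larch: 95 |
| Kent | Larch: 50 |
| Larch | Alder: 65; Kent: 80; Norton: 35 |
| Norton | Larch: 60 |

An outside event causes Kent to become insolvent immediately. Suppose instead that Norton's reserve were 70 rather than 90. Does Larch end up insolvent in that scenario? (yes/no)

yes

With Norton's reserve at 70:
Round 1 — Kent becomes insolvent (initial).
  Larch: +50 → 50 ≥ 30
Round 2 — Larch becomes insolvent.
  Alder: +65 → 65 < 120
  Norton: +35 → 35 < 70
No further insolvencies.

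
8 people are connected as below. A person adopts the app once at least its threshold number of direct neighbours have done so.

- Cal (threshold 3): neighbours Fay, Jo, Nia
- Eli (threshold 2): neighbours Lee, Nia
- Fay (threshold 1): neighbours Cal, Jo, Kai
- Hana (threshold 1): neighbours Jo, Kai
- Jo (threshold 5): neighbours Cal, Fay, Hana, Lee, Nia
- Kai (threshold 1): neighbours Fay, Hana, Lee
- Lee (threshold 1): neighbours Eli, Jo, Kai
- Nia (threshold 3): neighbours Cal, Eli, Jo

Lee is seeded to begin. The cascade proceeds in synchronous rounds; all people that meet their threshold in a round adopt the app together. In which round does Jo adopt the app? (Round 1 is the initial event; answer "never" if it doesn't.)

never

Round 1 — Lee adopts the app (initial).
Round 2 — checking thresholds:
  Eli: 1 of 2 neighbours < 2, below threshold.
  Jo: 1 of 5 neighbours < 5, below threshold.
  Kai: 1 of 3 neighbours ≥ 1, adopts the app.
Round 3 — checking thresholds:
  Eli: 1 of 2 neighbours < 2, below threshold.
  Fay: 1 of 3 neighbours ≥ 1, adopts the app.
  Hana: 1 of 2 neighbours ≥ 1, adopts the app.
  Jo: 1 of 5 neighbours < 5, below threshold.
Round 4 — no new adoptions; cascade stops.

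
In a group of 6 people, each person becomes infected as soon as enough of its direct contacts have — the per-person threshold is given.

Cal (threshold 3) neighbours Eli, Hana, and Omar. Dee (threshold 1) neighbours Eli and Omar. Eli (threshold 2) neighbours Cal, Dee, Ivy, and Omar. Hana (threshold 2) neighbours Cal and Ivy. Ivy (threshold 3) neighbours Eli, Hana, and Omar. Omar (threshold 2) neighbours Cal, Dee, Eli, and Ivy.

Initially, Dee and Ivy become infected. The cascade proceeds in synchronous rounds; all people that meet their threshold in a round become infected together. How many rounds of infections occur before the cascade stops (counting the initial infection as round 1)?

2

Round 1 — Dee, Ivy become infected (initial).
Round 2 — checking thresholds:
  Eli: 2 of 4 neighbours ≥ 2, becomes infected.
  Hana: 1 of 2 neighbours < 2, below threshold.
  Omar: 2 of 4 neighbours ≥ 2, becomes infected.
Round 3 — no new infections; cascade stops.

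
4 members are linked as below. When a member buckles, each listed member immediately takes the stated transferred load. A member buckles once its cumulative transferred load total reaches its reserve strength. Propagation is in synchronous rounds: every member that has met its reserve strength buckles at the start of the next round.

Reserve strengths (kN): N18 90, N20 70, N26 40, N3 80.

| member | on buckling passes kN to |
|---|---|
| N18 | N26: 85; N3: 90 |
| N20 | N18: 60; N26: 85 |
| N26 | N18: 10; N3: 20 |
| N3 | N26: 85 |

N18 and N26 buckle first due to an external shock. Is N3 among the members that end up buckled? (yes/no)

yes

Round 1 — N18, N26 buckle (initial).
  N3: +90+20 → 110 ≥ 80
Round 2 — N3 buckles.
No further bucklings.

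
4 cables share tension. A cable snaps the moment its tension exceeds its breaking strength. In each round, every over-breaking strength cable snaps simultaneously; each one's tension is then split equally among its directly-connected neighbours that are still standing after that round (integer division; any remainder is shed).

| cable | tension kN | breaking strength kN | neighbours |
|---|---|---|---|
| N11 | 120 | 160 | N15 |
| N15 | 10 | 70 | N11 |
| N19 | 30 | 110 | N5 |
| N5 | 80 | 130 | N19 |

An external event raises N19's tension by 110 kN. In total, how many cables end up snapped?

2

Round 1 — N19 at 140 > 110. N19 snaps.
  N19 sheds 140 kN to N5: 140 each.
    N5: 80+140 = 220 > 130
Round 2 — N5 snaps.
  N5 sheds 220 kN: no online neighbours, lost.
No further breaks.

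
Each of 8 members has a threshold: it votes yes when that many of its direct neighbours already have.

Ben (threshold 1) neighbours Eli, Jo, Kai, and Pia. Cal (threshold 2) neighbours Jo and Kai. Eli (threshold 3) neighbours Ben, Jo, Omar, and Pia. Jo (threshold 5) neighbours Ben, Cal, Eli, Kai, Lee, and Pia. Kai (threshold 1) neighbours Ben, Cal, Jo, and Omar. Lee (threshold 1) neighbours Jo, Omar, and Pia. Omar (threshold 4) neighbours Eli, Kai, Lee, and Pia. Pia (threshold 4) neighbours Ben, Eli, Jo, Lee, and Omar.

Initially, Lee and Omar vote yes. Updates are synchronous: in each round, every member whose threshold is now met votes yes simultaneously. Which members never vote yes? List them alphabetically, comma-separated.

Round 1 — Lee, Omar vote yes (initial).
Round 2 — checking thresholds:
  Eli: 1 of 4 neighbours < 3, holds.
  Jo: 1 of 6 neighbours < 5, holds.
  Kai: 1 of 4 neighbours ≥ 1, votes yes.
  Pia: 2 of 5 neighbours < 4, holds.
Round 3 — checking thresholds:
  Ben: 1 of 4 neighbours ≥ 1, votes yes.
  Cal: 1 of 2 neighbours < 2, holds.
  Eli: 1 of 4 neighbours < 3, holds.
  Jo: 2 of 6 neighbours < 5, holds.
  Pia: 2 of 5 neighbours < 4, holds.
Round 4 — no new yes votes; cascade stops.

Cal, Eli, Jo, Pia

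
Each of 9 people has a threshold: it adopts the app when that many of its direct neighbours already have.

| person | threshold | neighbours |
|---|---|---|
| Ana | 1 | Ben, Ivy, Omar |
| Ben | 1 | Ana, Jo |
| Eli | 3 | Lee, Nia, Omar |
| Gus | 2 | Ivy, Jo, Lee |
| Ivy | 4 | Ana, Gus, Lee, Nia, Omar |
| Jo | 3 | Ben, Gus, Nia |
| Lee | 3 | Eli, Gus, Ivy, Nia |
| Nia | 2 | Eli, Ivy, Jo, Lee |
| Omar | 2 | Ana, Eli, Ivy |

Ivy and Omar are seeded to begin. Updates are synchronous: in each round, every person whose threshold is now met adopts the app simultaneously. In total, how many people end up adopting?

4

Round 1 — Ivy, Omar adopt the app (initial).
Round 2 — checking thresholds:
  Ana: 2 of 3 neighbours ≥ 1, adopts the app.
  Eli: 1 of 3 neighbours < 3, below threshold.
  Gus: 1 of 3 neighbours < 2, below threshold.
  Lee: 1 of 4 neighbours < 3, below threshold.
  Nia: 1 of 4 neighbours < 2, below threshold.
Round 3 — checking thresholds:
  Ben: 1 of 2 neighbours ≥ 1, adopts the app.
  Eli: 1 of 3 neighbours < 3, below threshold.
  Gus: 1 of 3 neighbours < 2, below threshold.
  Lee: 1 of 4 neighbours < 3, below threshold.
  Nia: 1 of 4 neighbours < 2, below threshold.
Round 4 — no new adoptions; cascade stops.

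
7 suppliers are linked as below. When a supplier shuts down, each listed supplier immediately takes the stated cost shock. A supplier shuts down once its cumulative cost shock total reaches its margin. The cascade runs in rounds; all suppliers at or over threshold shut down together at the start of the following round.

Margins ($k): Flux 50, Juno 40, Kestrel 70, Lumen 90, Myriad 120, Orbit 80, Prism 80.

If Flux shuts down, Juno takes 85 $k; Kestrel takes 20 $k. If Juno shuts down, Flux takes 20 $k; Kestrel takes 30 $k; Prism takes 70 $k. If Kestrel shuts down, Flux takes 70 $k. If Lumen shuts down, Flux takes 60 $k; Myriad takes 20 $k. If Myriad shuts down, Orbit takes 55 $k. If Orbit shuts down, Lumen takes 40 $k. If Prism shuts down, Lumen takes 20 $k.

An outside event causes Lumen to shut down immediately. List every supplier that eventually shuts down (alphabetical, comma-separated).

Round 1 — Lumen shuts down (initial).
  Flux: +60 → 60 ≥ 50
  Myriad: +20 → 20 < 120
Round 2 — Flux shuts down.
  Juno: +85 → 85 ≥ 40
  Kestrel: +20 → 20 < 70
Round 3 — Juno shuts down.
  Kestrel: +30 → 50 < 70
  Prism: +70 → 70 < 80
No further shutdowns.

Flux, Juno, Lumen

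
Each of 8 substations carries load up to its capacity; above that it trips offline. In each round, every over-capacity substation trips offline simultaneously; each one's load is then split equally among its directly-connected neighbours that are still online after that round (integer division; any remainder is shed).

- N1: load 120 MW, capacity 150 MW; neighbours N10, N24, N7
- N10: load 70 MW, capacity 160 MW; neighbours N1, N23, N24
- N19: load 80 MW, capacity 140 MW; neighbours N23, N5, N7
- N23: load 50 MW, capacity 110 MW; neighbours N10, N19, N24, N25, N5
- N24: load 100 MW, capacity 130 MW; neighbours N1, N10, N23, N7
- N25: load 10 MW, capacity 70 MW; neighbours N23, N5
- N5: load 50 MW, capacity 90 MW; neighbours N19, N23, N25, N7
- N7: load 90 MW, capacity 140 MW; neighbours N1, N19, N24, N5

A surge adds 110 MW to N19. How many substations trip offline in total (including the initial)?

8

Round 1 — N19 at 190 > 140. N19 trips offline.
  N19 sheds 190 MW to N23, N5, N7: 63 each (1 lost).
    N23: 50+63 = 113 > 110
    N5: 50+63 = 113 > 90
    N7: 90+63 = 153 > 140
Round 2 — N23, N5, N7 trip offline.
  N23 sheds 113 MW to N10, N24, N25: 37 each (2 lost).
    N10: 70+37 = 107 ≤ 160
    N24: 100+37 = 137 > 130
    N25: 10+37 = 47 ≤ 70
  N5 sheds 113 MW to N25: 113 each.
    N25: 47+113 = 160 > 70
  N7 sheds 153 MW to N1, N24: 76 each (1 lost).
    N1: 120+76 = 196 > 150
    N24: 137+76 = 213 > 130
Round 3 — N1, N24, N25 trip offline.
  N1 sheds 196 MW to N10: 196 each.
    N10: 107+196 = 303 > 160
  N24 sheds 213 MW to N10: 213 each.
    N10: 303+213 = 516 > 160
  N25 sheds 160 MW: no online neighbours, lost.
Round 4 — N10 trips offline.
  N10 sheds 516 MW: no online neighbours, lost.
No further trips.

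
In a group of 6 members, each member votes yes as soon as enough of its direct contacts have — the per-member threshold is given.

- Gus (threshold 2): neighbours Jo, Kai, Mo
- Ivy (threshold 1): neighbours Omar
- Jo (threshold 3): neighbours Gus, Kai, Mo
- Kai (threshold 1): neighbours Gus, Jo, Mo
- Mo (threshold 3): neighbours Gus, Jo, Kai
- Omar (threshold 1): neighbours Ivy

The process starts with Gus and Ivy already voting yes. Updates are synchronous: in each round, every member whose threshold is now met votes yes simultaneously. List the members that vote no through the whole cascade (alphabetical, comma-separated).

Round 1 — Gus, Ivy vote yes (initial).
Round 2 — checking thresholds:
  Jo: 1 of 3 neighbours < 3, below threshold.
  Kai: 1 of 3 neighbours ≥ 1, votes yes.
  Mo: 1 of 3 neighbours < 3, below threshold.
  Omar: 1 of 1 neighbours ≥ 1, votes yes.
Round 3 — no new yes votes; cascade stops.

Jo, Mo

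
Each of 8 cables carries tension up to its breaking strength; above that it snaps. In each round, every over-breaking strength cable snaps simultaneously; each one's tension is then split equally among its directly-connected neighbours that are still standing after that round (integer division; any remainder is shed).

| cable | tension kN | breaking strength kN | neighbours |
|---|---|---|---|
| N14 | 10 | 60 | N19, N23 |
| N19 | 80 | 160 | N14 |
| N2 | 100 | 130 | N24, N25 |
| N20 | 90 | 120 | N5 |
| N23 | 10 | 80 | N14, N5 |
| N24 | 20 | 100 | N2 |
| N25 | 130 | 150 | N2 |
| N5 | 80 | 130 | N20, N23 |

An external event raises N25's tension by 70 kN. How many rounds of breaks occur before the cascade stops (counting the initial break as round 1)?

Round 1 — N25 at 200 > 150. N25 snaps.
  N25 sheds 200 kN to N2: 200 each.
    N2: 100+200 = 300 > 130
Round 2 — N2 snaps.
  N2 sheds 300 kN to N24: 300 each.
    N24: 20+300 = 320 > 100
Round 3 — N24 snaps.
  N24 sheds 320 kN: no online neighbours, lost.
No further breaks.

3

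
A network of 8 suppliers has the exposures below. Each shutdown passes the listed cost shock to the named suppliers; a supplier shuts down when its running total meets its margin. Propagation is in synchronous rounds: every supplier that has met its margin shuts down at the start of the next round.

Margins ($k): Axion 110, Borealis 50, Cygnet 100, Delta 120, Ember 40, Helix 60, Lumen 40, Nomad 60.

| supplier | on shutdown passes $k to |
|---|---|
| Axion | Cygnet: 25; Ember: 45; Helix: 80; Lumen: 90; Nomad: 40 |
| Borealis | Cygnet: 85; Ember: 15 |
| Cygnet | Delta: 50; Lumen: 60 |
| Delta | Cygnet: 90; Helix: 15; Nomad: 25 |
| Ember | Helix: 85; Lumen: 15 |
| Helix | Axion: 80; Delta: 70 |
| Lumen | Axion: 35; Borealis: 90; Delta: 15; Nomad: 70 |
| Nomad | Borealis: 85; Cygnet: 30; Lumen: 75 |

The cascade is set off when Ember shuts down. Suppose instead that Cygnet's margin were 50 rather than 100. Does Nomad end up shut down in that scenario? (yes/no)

no

With Cygnet's margin at 50:
Round 1 — Ember shuts down (initial).
  Helix: +85 → 85 ≥ 60
  Lumen: +15 → 15 < 40
Round 2 — Helix shuts down.
  Axion: +80 → 80 < 110
  Delta: +70 → 70 < 120
No further shutdowns.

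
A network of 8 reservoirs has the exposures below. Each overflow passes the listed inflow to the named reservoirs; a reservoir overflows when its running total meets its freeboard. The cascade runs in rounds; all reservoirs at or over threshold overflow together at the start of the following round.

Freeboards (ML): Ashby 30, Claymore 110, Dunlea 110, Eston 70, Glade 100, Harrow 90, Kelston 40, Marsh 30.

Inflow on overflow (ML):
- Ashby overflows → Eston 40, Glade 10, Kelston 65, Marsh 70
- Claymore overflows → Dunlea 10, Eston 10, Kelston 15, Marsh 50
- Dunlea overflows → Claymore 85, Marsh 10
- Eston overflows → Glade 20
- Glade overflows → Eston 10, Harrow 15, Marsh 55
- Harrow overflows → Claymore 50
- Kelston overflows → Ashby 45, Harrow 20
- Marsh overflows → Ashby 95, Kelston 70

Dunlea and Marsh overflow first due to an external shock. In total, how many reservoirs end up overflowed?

4

Round 1 — Dunlea, Marsh overflow (initial).
  Ashby: +95 → 95 ≥ 30
  Claymore: +85 → 85 < 110
  Kelston: +70 → 70 ≥ 40
Round 2 — Ashby, Kelston overflow.
  Eston: +40 → 40 < 70
  Glade: +10 → 10 < 100
  Harrow: +20 → 20 < 90
No further overflows.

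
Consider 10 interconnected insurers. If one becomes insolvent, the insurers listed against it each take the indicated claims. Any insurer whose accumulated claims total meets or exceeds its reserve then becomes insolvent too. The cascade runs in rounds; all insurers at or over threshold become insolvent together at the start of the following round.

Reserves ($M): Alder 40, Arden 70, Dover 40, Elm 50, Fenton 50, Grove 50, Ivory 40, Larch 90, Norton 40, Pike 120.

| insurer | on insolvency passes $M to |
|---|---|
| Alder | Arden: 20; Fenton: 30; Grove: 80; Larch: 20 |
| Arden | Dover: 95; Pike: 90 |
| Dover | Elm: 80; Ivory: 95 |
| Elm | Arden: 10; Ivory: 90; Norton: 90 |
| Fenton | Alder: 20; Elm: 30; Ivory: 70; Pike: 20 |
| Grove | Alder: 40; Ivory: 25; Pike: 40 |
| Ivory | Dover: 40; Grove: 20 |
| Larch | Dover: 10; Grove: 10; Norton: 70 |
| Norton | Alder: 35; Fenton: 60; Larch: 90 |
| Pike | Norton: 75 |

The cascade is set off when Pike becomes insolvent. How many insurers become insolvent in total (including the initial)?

Round 1 — Pike becomes insolvent (initial).
  Norton: +75 → 75 ≥ 40
Round 2 — Norton becomes insolvent.
  Alder: +35 → 35 < 40
  Fenton: +60 → 60 ≥ 50
  Larch: +90 → 90 ≥ 90
Round 3 — Fenton, Larch become insolvent.
  Alder: +20 → 55 ≥ 40
  Dover: +10 → 10 < 40
  Elm: +30 → 30 < 50
  Grove: +10 → 10 < 50
  Ivory: +70 → 70 ≥ 40
Round 4 — Alder, Ivory become insolvent.
  Arden: +20 → 20 < 70
  Dover: +40 → 50 ≥ 40
  Grove: +80+20 → 110 ≥ 50
Round 5 — Dover, Grove become insolvent.
  Elm: +80 → 110 ≥ 50
Round 6 — Elm becomes insolvent.
  Arden: +10 → 30 < 70
No further insolvencies.

9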